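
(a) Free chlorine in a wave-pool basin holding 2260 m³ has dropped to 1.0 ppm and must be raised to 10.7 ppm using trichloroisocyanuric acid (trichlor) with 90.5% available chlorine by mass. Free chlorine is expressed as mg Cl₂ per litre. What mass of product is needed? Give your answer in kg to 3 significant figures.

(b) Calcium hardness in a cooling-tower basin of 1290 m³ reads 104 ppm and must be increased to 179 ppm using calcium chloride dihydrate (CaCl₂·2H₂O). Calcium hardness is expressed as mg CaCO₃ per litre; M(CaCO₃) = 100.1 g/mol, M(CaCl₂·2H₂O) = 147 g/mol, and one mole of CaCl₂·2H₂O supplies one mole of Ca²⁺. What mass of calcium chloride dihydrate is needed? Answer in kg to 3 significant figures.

(a) Volume: 2260 m³ = 2,260,000 L.
(a) Chlorine deficit: 10.7 − 1.0 = 9.7 ppm = 9.7 mg/L as Cl₂.
(a) Cl₂ equivalent needed: 9.7 mg/L × 2,260,000 L = 21,920,000 mg = 21,920 g.
(a) Product at 90.5% available chlorine: 21,920 / 0.905 = 24,220 g.

(b) Volume: 1290 m³ = 1,290,000 L.
(b) Hardness to add: (179 − 104) = 75 mg/L as CaCO₃ × 1,290,000 L = 96,750 g as CaCO₃.
(b) Moles of Ca²⁺ (1 mol Ca²⁺ ≡ 1 mol CaCO₃): 96,750 / 100.1 g/mol = 966.5 mol.
(b) Mass of CaCl₂·2H₂O: 966.5 × 147 = 142,100 g.

(a) 24.2 kg; (b) 142 kg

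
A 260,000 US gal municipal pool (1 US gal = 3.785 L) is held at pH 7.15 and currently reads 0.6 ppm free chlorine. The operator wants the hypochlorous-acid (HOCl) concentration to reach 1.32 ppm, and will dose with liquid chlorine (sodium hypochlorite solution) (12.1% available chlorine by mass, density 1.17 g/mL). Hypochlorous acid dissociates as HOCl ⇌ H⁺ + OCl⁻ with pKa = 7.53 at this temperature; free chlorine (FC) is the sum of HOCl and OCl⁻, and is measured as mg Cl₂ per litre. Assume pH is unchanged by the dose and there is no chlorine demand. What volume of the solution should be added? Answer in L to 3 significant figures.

8.83 L

Volume: 260,000 US gal × 3.785 L/gal = 984,100 L.
[OCl⁻]/[HOCl] = 10^(pH − pKa) = 10^(7.15 − 7.53) = 0.4169; fraction as HOCl = 1/(1 + 0.4169) = 0.7058.
Free chlorine required for 1.32 ppm HOCl: 1.32 / 0.7058 = 1.87 ppm.
FC to add: 1.87 − 0.6 = 1.27 mg/L as Cl₂.
Cl₂ equivalent: 1.27 mg/L × 984,100 L = 1250 g.
Product at 12.1% available Cl: 1250 / 0.121 = 10,330 g.
Volume: 10,330 g ÷ 1.17 g/mL = 8830 mL.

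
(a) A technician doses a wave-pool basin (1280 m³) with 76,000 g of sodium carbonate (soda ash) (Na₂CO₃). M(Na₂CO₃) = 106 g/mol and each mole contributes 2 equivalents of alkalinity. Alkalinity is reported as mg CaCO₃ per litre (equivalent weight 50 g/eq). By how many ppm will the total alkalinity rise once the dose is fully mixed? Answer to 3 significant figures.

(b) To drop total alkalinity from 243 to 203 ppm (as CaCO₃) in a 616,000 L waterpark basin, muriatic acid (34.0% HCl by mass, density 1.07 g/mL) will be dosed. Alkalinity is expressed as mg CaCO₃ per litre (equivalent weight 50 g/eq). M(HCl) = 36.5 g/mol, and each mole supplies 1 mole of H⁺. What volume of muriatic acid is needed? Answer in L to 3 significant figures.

(a) Volume: 1280 m³ = 1,280,000 L.
(a) Moles of Na₂CO₃: 76,000 g ÷ 106 g/mol = 717 mol → 1434 eq of alkalinity.
(a) As CaCO₃: 1434 eq × 50 g/eq = 71,700 g.
(a) Rise: 71,700 g / 1,280,000 L × 1000 = 56.01 mg/L.

(b) Alkalinity to neutralize: (243 − 203) = 40 mg/L as CaCO₃ × 616,000 L = 24,640 g as CaCO₃.
(b) Equivalents of H⁺ required: 24,640 ÷ 50 g/eq = 492.8 eq = 492.8 mol HCl.
(b) Mass of HCl: 492.8 × 36.5 = 17,990 g.
(b) Mass of 34.0% solution: 17,990 / 0.34 = 52,900 g.
(b) Volume: 52,900 g ÷ 1.07 g/mL = 49,440 mL.

(a) 56.0 ppm; (b) 49.4 L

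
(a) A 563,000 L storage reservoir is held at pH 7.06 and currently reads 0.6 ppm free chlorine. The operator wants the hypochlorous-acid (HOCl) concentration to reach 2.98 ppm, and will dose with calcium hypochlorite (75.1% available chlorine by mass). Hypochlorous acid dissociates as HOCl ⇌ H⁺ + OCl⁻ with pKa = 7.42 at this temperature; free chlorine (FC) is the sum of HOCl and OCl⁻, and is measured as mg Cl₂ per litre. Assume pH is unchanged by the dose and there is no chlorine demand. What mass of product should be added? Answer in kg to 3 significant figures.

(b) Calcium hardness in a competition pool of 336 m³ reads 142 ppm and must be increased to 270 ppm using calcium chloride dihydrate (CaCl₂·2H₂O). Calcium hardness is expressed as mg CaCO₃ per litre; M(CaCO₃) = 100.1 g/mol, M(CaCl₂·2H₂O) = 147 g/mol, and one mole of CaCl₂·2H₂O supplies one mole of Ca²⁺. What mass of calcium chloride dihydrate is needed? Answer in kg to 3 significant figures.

(a) 2.76 kg; (b) 63.2 kg

(a) [OCl⁻]/[HOCl] = 10^(pH − pKa) = 10^(7.06 − 7.42) = 0.4365; fraction as HOCl = 1/(1 + 0.4365) = 0.6961.
(a) Free chlorine required for 2.98 ppm HOCl: 2.98 / 0.6961 = 4.281 ppm.
(a) FC to add: 4.281 − 0.6 = 3.681 mg/L as Cl₂.
(a) Cl₂ equivalent: 3.681 mg/L × 563,000 L = 2072 g.
(a) Product at 75.1% available Cl: 2072 / 0.751 = 2759 g.

(b) Volume: 336 m³ = 336,000 L.
(b) Hardness to add: (270 − 142) = 128 mg/L as CaCO₃ × 336,000 L = 43,010 g as CaCO₃.
(b) Moles of Ca²⁺ (1 mol Ca²⁺ ≡ 1 mol CaCO₃): 43,010 / 100.1 g/mol = 429.7 mol.
(b) Mass of CaCl₂·2H₂O: 429.7 × 147 = 63,160 g.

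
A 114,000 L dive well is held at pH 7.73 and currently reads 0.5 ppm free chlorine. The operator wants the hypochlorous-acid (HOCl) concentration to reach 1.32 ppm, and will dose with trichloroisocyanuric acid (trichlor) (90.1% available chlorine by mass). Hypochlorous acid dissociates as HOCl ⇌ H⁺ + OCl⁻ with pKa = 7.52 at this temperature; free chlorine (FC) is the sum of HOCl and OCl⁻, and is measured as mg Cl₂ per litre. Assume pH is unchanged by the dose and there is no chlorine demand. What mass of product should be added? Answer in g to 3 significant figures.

[OCl⁻]/[HOCl] = 10^(pH − pKa) = 10^(7.73 − 7.52) = 1.622; fraction as HOCl = 1/(1 + 1.622) = 0.3814.
Free chlorine required for 1.32 ppm HOCl: 1.32 / 0.3814 = 3.461 ppm.
FC to add: 3.461 − 0.5 = 2.961 mg/L as Cl₂.
Cl₂ equivalent: 2.961 mg/L × 114,000 L = 337.5 g.
Product at 90.1% available Cl: 337.5 / 0.901 = 374.6 g.

375 g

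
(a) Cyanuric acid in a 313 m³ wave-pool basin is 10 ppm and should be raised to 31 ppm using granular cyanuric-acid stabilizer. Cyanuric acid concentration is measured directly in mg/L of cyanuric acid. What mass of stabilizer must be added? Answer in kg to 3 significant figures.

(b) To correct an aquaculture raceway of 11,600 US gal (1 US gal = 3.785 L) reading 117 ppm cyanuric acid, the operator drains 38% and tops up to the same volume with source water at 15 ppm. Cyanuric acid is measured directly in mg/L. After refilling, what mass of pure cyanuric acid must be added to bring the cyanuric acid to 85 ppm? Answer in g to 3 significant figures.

(a) 6.57 kg; (b) 297 g

(a) Volume: 313 m³ = 313,000 L.
(a) CYA to add: (31 − 10) = 21 mg/L × 313,000 L = 6573 g cyanuric acid.

(b) Volume: 11,600 US gal × 3.785 L/gal = 43,906 L.
(b) After draining 38% and refilling: 117 × 0.62 + 15 × 0.38 = 78.24 ppm.
(b) Deficit to target: 85 − 78.24 = 6.76 mg/L.
(b) Mass: 6.76 mg/L × 43,906 L = 296.8 g cyanuric acid.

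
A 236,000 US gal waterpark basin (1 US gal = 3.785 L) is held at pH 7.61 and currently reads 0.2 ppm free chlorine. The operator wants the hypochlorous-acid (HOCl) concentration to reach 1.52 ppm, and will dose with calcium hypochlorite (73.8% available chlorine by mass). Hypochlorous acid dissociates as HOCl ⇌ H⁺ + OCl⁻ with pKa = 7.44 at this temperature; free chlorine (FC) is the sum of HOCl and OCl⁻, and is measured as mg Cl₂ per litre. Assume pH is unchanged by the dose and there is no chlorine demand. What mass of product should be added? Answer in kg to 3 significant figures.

4.32 kg

Volume: 236,000 US gal × 3.785 L/gal = 893,260 L.
[OCl⁻]/[HOCl] = 10^(pH − pKa) = 10^(7.61 − 7.44) = 1.479; fraction as HOCl = 1/(1 + 1.479) = 0.4034.
Free chlorine required for 1.52 ppm HOCl: 1.52 / 0.4034 = 3.768 ppm.
FC to add: 3.768 − 0.2 = 3.568 mg/L as Cl₂.
Cl₂ equivalent: 3.568 mg/L × 893,260 L = 3187 g.
Product at 73.8% available Cl: 3187 / 0.738 = 4319 g.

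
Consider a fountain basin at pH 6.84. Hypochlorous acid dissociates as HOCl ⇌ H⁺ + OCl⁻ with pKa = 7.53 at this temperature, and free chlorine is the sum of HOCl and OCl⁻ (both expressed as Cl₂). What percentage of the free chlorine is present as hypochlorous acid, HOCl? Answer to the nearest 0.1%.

[OCl⁻]/[HOCl] = 10^(pH − pKa) = 10^(6.84 − 7.53) = 10^-0.69 = 0.2042.
Fraction as HOCl = 1 / (1 + 0.2042) = 0.8304.

83.0%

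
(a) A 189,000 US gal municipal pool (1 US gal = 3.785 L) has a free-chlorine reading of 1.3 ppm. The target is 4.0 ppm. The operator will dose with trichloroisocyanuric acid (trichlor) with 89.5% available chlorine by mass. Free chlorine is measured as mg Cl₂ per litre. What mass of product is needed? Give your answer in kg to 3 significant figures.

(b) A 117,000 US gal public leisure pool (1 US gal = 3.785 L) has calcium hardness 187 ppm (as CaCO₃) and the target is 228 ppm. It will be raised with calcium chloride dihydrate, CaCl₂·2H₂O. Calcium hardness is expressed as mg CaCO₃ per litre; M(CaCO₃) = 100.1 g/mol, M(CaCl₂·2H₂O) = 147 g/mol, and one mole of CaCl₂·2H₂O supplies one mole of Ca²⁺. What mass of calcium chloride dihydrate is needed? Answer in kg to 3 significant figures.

(a) 2.16 kg; (b) 26.7 kg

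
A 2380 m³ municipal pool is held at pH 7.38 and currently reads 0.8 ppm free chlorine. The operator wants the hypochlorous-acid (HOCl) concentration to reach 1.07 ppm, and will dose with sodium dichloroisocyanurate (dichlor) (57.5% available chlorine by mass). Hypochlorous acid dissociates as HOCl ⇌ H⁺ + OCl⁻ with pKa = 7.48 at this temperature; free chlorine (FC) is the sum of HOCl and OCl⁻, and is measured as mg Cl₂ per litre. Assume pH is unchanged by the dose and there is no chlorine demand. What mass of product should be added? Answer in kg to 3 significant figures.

4.64 kg

Volume: 2380 m³ = 2,380,000 L.
[OCl⁻]/[HOCl] = 10^(pH − pKa) = 10^(7.38 − 7.48) = 0.7943; fraction as HOCl = 1/(1 + 0.7943) = 0.5573.
Free chlorine required for 1.07 ppm HOCl: 1.07 / 0.5573 = 1.92 ppm.
FC to add: 1.92 − 0.8 = 1.12 mg/L as Cl₂.
Cl₂ equivalent: 1.12 mg/L × 2,380,000 L = 2665 g.
Product at 57.5% available Cl: 2665 / 0.575 = 4636 g.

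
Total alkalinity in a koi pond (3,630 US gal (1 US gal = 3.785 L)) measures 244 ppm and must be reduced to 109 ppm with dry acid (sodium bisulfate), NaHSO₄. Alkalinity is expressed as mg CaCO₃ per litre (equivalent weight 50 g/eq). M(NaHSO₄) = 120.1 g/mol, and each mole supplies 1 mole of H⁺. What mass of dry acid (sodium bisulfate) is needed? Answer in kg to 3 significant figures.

Volume: 3,630 US gal × 3.785 L/gal = 13,740 L.
Alkalinity to neutralize: (244 − 109) = 135 mg/L as CaCO₃ × 13,740 L = 1855 g as CaCO₃.
Equivalents of H⁺ required: 1855 ÷ 50 g/eq = 37.1 eq = 37.1 mol NaHSO₄.
Mass of NaHSO₄: 37.1 × 120.1 = 4455 g.

4.46 kg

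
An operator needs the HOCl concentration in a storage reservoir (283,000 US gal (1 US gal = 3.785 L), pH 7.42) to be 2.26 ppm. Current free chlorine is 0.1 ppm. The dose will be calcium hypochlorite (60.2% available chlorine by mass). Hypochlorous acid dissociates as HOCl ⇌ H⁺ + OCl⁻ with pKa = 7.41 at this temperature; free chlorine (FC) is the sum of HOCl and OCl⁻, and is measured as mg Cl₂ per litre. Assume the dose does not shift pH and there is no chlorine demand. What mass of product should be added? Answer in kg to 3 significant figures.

7.96 kg

Volume: 283,000 US gal × 3.785 L/gal = 1,071,155 L.
[OCl⁻]/[HOCl] = 10^(pH − pKa) = 10^(7.42 − 7.41) = 1.023; fraction as HOCl = 1/(1 + 1.023) = 0.4942.
Free chlorine required for 2.26 ppm HOCl: 2.26 / 0.4942 = 4.573 ppm.
FC to add: 4.573 − 0.1 = 4.473 mg/L as Cl₂.
Cl₂ equivalent: 4.473 mg/L × 1,071,155 L = 4791 g.
Product at 60.2% available Cl: 4791 / 0.602 = 7958 g.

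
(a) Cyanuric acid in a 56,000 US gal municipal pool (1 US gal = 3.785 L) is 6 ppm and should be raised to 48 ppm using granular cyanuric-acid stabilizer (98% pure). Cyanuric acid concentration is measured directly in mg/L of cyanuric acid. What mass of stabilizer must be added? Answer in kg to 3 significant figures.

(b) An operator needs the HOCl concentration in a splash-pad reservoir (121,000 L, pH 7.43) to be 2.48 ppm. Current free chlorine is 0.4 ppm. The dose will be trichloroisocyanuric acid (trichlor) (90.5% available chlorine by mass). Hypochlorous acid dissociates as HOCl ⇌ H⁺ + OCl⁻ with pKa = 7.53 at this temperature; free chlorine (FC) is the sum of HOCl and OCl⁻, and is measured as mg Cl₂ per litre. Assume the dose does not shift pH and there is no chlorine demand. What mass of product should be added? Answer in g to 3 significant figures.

(a) 9.08 kg; (b) 541 g

(a) Volume: 56,000 US gal × 3.785 L/gal = 211,960 L.
(a) CYA to add: (48 − 6) = 42 mg/L × 211,960 L = 8902 g cyanuric acid.
(a) At 98% purity: 8902 / 0.98 = 9084 g product.

(b) [OCl⁻]/[HOCl] = 10^(pH − pKa) = 10^(7.43 − 7.53) = 0.7943; fraction as HOCl = 1/(1 + 0.7943) = 0.5573.
(b) Free chlorine required for 2.48 ppm HOCl: 2.48 / 0.5573 = 4.45 ppm.
(b) FC to add: 4.45 − 0.4 = 4.05 mg/L as Cl₂.
(b) Cl₂ equivalent: 4.05 mg/L × 121,000 L = 490 g.
(b) Product at 90.5% available Cl: 490 / 0.905 = 541.5 g.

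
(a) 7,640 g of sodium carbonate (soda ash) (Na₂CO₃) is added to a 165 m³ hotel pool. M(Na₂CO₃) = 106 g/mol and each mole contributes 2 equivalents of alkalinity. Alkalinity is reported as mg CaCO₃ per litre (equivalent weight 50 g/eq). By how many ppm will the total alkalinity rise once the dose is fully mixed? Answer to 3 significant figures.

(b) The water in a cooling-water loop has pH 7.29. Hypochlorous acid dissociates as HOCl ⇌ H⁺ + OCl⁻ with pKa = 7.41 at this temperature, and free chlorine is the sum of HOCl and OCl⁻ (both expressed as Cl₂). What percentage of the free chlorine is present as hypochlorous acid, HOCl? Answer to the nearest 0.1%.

(a) Volume: 165 m³ = 165,000 L.
(a) Moles of Na₂CO₃: 7,640 g ÷ 106 g/mol = 72.08 mol → 144.2 eq of alkalinity.
(a) As CaCO₃: 144.2 eq × 50 g/eq = 7208 g.
(a) Rise: 7208 g / 165,000 L × 1000 = 43.68 mg/L.

(b) [OCl⁻]/[HOCl] = 10^(pH − pKa) = 10^(7.29 − 7.41) = 10^-0.12 = 0.7586.
(b) Fraction as HOCl = 1 / (1 + 0.7586) = 0.5686.

(a) 43.7 ppm; (b) 56.9%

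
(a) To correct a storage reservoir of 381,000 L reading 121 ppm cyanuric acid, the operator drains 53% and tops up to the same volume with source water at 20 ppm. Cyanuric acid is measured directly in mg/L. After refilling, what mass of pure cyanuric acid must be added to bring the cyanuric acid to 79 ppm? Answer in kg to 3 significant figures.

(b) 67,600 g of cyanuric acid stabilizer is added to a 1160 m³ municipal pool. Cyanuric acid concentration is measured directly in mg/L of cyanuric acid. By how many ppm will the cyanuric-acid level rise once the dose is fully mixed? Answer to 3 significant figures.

(a) After draining 53% and refilling: 121 × 0.47 + 20 × 0.53 = 67.47 ppm.
(a) Deficit to target: 79 − 67.47 = 11.53 mg/L.
(a) Mass: 11.53 mg/L × 381,000 L = 4393 g cyanuric acid.

(b) Volume: 1160 m³ = 1,160,000 L.
(b) Rise: 67,600 g / 1,160,000 L × 1000 = 58.28 mg/L.

(a) 4.39 kg; (b) 58.3 ppm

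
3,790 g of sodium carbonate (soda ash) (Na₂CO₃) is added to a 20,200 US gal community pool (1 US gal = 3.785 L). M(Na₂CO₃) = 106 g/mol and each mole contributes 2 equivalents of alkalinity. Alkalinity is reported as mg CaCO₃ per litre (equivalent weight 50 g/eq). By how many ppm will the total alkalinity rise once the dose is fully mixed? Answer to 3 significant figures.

46.8 ppm

Volume: 20,200 US gal × 3.785 L/gal = 76,457 L.
Moles of Na₂CO₃: 3,790 g ÷ 106 g/mol = 35.75 mol → 71.51 eq of alkalinity.
As CaCO₃: 71.51 eq × 50 g/eq = 3575 g.
Rise: 3575 g / 76,457 L × 1000 = 46.76 mg/L.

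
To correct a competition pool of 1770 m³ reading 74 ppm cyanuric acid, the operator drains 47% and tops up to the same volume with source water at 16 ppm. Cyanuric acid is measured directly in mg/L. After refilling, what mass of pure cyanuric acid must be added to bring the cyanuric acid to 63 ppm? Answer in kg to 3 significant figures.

Volume: 1770 m³ = 1,770,000 L.
After draining 47% and refilling: 74 × 0.53 + 16 × 0.47 = 46.74 ppm.
Deficit to target: 63 − 46.74 = 16.26 mg/L.
Mass: 16.26 mg/L × 1,770,000 L = 28,780 g cyanuric acid.

28.8 kg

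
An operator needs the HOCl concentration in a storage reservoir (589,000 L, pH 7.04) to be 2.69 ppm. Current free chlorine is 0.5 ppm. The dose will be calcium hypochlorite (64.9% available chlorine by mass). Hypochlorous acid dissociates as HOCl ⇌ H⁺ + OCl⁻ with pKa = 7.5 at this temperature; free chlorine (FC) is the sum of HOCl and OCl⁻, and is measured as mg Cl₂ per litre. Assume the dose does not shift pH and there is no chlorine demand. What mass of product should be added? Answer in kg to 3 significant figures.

2.83 kg

[OCl⁻]/[HOCl] = 10^(pH − pKa) = 10^(7.04 − 7.5) = 0.3467; fraction as HOCl = 1/(1 + 0.3467) = 0.7425.
Free chlorine required for 2.69 ppm HOCl: 2.69 / 0.7425 = 3.623 ppm.
FC to add: 3.623 − 0.5 = 3.123 mg/L as Cl₂.
Cl₂ equivalent: 3.123 mg/L × 589,000 L = 1839 g.
Product at 64.9% available Cl: 1839 / 0.649 = 2834 g.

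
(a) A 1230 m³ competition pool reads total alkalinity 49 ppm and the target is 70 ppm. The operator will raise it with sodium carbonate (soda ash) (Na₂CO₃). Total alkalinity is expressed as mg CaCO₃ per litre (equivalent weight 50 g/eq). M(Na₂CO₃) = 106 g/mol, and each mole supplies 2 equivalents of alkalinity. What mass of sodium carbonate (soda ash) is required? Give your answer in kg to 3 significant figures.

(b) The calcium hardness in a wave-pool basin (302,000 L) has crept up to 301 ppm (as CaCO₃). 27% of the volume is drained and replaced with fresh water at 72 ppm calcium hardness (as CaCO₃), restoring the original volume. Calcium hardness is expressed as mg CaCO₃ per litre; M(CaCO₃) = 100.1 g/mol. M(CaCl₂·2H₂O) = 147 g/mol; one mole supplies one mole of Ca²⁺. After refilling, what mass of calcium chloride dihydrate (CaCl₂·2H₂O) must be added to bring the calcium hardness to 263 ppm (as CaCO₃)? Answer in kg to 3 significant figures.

(a) Volume: 1230 m³ = 1,230,000 L.
(a) Alkalinity to add: (70 − 49) = 21 mg/L as CaCO₃ × 1,230,000 L = 25,830 g as CaCO₃.
(a) Equivalents: 25,830 g ÷ 50 g/eq = 516.6 eq.
(a) Each mole of Na₂CO₃ supplies 2 eq, so 516.6 / 2 = 258.3 mol.
(a) Mass: 258.3 mol × 106 g/mol = 27,380 g.

(b) After draining 27% and refilling: 301 × 0.73 + 72 × 0.27 = 239.17 ppm.
(b) Deficit to target: 263 − 239.17 = 23.83 mg/L.
(b) As CaCO₃: 23.83 mg/L × 302,000 L = 7197 g; ÷ 100.1 = 71.89 mol Ca²⁺.
(b) Mass: 71.89 × 147 = 10,570 g.

(a) 27.4 kg; (b) 10.6 kg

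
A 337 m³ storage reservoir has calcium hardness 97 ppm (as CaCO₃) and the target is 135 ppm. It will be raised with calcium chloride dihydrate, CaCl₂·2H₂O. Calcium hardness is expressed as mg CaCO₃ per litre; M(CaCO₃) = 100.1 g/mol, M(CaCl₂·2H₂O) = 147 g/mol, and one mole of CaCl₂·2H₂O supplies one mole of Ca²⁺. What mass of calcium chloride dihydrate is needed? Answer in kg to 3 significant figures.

Volume: 337 m³ = 337,000 L.
Hardness to add: (135 − 97) = 38 mg/L as CaCO₃ × 337,000 L = 12,810 g as CaCO₃.
Moles of Ca²⁺ (1 mol Ca²⁺ ≡ 1 mol CaCO₃): 12,810 / 100.1 g/mol = 127.9 mol.
Mass of CaCl₂·2H₂O: 127.9 × 147 = 18,810 g.

18.8 kg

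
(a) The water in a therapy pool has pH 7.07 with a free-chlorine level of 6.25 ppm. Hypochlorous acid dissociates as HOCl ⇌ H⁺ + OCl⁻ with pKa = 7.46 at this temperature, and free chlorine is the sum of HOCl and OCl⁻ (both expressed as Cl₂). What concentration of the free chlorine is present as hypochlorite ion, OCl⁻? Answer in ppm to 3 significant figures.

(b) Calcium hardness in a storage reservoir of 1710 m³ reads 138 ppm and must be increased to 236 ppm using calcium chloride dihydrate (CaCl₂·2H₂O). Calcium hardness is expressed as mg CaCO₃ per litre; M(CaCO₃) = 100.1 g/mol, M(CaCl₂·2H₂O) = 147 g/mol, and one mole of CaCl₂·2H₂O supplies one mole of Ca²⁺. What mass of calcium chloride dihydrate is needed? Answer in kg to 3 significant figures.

(a) 1.81 ppm; (b) 246 kg

(a) [OCl⁻]/[HOCl] = 10^(pH − pKa) = 10^(7.07 − 7.46) = 10^-0.39 = 0.4074.
(a) Fraction as HOCl = 1 / (1 + 0.4074) = 0.7105.
(a) OCl⁻ = (1 − 0.7105) × 6.25 ppm = 1.809 ppm.

(b) Volume: 1710 m³ = 1,710,000 L.
(b) Hardness to add: (236 − 138) = 98 mg/L as CaCO₃ × 1,710,000 L = 167,600 g as CaCO₃.
(b) Moles of Ca²⁺ (1 mol Ca²⁺ ≡ 1 mol CaCO₃): 167,600 / 100.1 g/mol = 1674 mol.
(b) Mass of CaCl₂·2H₂O: 1674 × 147 = 246,100 g.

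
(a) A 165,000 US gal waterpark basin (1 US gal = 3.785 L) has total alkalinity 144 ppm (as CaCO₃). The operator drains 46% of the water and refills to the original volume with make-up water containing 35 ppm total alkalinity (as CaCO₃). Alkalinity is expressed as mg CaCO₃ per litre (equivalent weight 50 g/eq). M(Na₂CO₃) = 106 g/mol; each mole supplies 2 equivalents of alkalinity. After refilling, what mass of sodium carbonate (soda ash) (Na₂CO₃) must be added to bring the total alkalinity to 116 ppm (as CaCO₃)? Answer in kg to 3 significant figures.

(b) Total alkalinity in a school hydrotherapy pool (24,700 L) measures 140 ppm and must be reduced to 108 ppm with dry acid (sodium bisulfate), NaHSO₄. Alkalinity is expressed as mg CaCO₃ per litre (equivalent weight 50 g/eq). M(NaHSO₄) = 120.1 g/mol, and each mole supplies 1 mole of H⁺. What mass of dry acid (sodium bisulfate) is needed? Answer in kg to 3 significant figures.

(a) Volume: 165,000 US gal × 3.785 L/gal = 624,525 L.
(a) After draining 46% and refilling: 144 × 0.54 + 35 × 0.46 = 93.86 ppm.
(a) Deficit to target: 116 − 93.86 = 22.14 mg/L.
(a) As CaCO₃: 22.14 mg/L × 624,525 L = 13,830 g; ÷ 50 g/eq ÷ 2 = 138.3 mol Na₂CO₃.
(a) Mass: 138.3 × 106 = 14,660 g.

(b) Alkalinity to neutralize: (140 − 108) = 32 mg/L as CaCO₃ × 24,700 L = 790.4 g as CaCO₃.
(b) Equivalents of H⁺ required: 790.4 ÷ 50 g/eq = 15.81 eq = 15.81 mol NaHSO₄.
(b) Mass of NaHSO₄: 15.81 × 120.1 = 1899 g.

(a) 14.7 kg; (b) 1.90 kg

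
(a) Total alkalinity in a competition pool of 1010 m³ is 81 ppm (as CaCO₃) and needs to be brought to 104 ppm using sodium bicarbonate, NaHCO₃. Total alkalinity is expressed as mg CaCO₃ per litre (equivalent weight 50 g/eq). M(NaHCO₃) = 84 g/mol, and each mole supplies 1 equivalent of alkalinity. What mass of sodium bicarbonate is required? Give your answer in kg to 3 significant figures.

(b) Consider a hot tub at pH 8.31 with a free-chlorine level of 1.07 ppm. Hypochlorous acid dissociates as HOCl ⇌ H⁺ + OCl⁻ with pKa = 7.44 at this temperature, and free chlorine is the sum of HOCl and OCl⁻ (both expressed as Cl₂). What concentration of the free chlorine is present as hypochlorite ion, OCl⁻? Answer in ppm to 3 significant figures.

(a) Volume: 1010 m³ = 1,010,000 L.
(a) Alkalinity to add: (104 − 81) = 23 mg/L as CaCO₃ × 1,010,000 L = 23,230 g as CaCO₃.
(a) Equivalents: 23,230 g ÷ 50 g/eq = 464.6 eq.
(a) NaHCO₃ supplies 1 eq per mole → 464.6 mol.
(a) Mass: 464.6 mol × 84 g/mol = 39,030 g.

(b) [OCl⁻]/[HOCl] = 10^(pH − pKa) = 10^(8.31 − 7.44) = 10^0.87 = 7.413.
(b) Fraction as HOCl = 1 / (1 + 7.413) = 0.1189.
(b) OCl⁻ = (1 − 0.1189) × 1.07 ppm = 0.9428 ppm.

(a) 39.0 kg; (b) 0.943 ppm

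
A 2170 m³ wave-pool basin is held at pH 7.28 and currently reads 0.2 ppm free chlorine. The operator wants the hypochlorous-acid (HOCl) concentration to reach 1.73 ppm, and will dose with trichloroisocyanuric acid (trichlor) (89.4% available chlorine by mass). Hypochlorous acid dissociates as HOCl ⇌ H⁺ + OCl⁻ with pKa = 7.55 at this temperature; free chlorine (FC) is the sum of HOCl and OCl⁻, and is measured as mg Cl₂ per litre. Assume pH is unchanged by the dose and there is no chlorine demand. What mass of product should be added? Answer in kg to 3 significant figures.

Volume: 2170 m³ = 2,170,000 L.
[OCl⁻]/[HOCl] = 10^(pH − pKa) = 10^(7.28 − 7.55) = 0.537; fraction as HOCl = 1/(1 + 0.537) = 0.6506.
Free chlorine required for 1.73 ppm HOCl: 1.73 / 0.6506 = 2.659 ppm.
FC to add: 2.659 − 0.2 = 2.459 mg/L as Cl₂.
Cl₂ equivalent: 2.459 mg/L × 2,170,000 L = 5336 g.
Product at 89.4% available Cl: 5336 / 0.894 = 5969 g.

5.97 kg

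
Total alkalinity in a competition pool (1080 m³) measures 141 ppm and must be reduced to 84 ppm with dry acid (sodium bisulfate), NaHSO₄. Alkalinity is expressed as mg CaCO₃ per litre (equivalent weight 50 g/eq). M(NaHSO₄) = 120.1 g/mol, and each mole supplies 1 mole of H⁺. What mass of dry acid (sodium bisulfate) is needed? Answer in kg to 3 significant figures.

148 kg

Volume: 1080 m³ = 1,080,000 L.
Alkalinity to neutralize: (141 − 84) = 57 mg/L as CaCO₃ × 1,080,000 L = 61,560 g as CaCO₃.
Equivalents of H⁺ required: 61,560 ÷ 50 g/eq = 1231 eq = 1231 mol NaHSO₄.
Mass of NaHSO₄: 1231 × 120.1 = 147,900 g.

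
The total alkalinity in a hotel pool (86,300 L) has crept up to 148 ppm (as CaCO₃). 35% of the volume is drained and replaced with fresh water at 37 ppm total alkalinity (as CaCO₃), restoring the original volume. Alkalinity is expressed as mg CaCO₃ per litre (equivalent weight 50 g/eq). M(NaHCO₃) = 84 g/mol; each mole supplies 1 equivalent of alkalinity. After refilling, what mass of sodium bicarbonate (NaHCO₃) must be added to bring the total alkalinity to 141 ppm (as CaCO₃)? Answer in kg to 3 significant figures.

After draining 35% and refilling: 148 × 0.65 + 37 × 0.35 = 109.15 ppm.
Deficit to target: 141 − 109.15 = 31.85 mg/L.
As CaCO₃: 31.85 mg/L × 86,300 L = 2749 g; ÷ 50 g/eq ÷ 1 = 54.97 mol NaHCO₃.
Mass: 54.97 × 84 = 4618 g.

4.62 kg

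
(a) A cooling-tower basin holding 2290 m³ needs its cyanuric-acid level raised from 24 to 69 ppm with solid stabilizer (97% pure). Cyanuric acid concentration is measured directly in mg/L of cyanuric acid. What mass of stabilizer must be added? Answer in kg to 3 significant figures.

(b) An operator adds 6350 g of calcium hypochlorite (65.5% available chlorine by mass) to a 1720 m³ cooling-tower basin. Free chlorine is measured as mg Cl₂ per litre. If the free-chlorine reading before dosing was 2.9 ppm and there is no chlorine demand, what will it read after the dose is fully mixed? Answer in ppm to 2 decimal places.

(a) Volume: 2290 m³ = 2,290,000 L.
(a) CYA to add: (69 − 24) = 45 mg/L × 2,290,000 L = 103,000 g cyanuric acid.
(a) At 97% purity: 103,000 / 0.97 = 106,200 g product.

(b) Volume: 1720 m³ = 1,720,000 L.
(b) Available chlorine delivered: 6350 g × 0.655 = 4159 g as Cl₂.
(b) Concentration rise: 4159 g / 1,720,000 L = 2.418 mg/L = 2.42 ppm.
(b) Final FC: 2.9 + 2.42 = 5.32 ppm.

(a) 106 kg; (b) 5.32 ppm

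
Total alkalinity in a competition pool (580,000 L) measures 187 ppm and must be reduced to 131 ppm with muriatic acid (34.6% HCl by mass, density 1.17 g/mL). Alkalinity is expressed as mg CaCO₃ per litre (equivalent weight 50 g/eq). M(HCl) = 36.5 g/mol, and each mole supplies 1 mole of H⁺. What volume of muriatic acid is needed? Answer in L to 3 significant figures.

Alkalinity to neutralize: (187 − 131) = 56 mg/L as CaCO₃ × 580,000 L = 32,480 g as CaCO₃.
Equivalents of H⁺ required: 32,480 ÷ 50 g/eq = 649.6 eq = 649.6 mol HCl.
Mass of HCl: 649.6 × 36.5 = 23,710 g.
Mass of 34.6% solution: 23,710 / 0.346 = 68,530 g.
Volume: 68,530 g ÷ 1.17 g/mL = 58,570 mL.

58.6 L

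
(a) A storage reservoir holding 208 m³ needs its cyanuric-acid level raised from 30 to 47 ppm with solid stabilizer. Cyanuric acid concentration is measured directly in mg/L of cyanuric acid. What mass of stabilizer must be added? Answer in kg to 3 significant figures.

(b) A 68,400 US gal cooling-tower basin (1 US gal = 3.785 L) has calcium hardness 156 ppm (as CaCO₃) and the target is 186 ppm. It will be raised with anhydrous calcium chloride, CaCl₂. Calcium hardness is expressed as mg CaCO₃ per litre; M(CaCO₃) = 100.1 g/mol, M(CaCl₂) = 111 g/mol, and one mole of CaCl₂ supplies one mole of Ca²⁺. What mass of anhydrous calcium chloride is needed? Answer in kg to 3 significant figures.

(a) 3.54 kg; (b) 8.61 kg

(a) Volume: 208 m³ = 208,000 L.
(a) CYA to add: (47 − 30) = 17 mg/L × 208,000 L = 3536 g cyanuric acid.

(b) Volume: 68,400 US gal × 3.785 L/gal = 258,894 L.
(b) Hardness to add: (186 − 156) = 30 mg/L as CaCO₃ × 258,894 L = 7767 g as CaCO₃.
(b) Moles of Ca²⁺ (1 mol Ca²⁺ ≡ 1 mol CaCO₃): 7767 / 100.1 g/mol = 77.59 mol.
(b) Mass of CaCl₂: 77.59 × 111 = 8613 g.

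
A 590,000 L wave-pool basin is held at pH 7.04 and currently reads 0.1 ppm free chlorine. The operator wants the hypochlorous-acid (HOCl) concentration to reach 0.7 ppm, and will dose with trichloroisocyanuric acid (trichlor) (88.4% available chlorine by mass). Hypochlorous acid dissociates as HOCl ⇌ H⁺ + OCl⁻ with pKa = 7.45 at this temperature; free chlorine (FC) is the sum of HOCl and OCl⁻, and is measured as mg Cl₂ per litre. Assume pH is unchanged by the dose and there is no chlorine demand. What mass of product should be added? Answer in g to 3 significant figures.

[OCl⁻]/[HOCl] = 10^(pH − pKa) = 10^(7.04 − 7.45) = 0.389; fraction as HOCl = 1/(1 + 0.389) = 0.7199.
Free chlorine required for 0.7 ppm HOCl: 0.7 / 0.7199 = 0.9723 ppm.
FC to add: 0.9723 − 0.1 = 0.8723 mg/L as Cl₂.
Cl₂ equivalent: 0.8723 mg/L × 590,000 L = 514.7 g.
Product at 88.4% available Cl: 514.7 / 0.884 = 582.2 g.

582 g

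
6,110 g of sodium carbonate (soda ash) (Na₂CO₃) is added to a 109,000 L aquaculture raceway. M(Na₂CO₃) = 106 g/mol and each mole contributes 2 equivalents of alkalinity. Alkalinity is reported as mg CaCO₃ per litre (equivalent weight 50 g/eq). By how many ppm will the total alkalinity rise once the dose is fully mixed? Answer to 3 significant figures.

52.9 ppm

Moles of Na₂CO₃: 6,110 g ÷ 106 g/mol = 57.64 mol → 115.3 eq of alkalinity.
As CaCO₃: 115.3 eq × 50 g/eq = 5764 g.
Rise: 5764 g / 109,000 L × 1000 = 52.88 mg/L.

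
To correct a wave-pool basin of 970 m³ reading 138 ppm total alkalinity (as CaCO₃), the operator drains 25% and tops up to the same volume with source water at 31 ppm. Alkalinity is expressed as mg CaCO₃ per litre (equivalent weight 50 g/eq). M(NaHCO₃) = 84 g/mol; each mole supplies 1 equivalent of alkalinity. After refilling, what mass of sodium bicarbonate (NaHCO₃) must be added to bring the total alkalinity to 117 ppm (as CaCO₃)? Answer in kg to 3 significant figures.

Volume: 970 m³ = 970,000 L.
After draining 25% and refilling: 138 × 0.75 + 31 × 0.25 = 111.25 ppm.
Deficit to target: 117 − 111.25 = 5.75 mg/L.
As CaCO₃: 5.75 mg/L × 970,000 L = 5578 g; ÷ 50 g/eq ÷ 1 = 111.5 mol NaHCO₃.
Mass: 111.5 × 84 = 9370 g.

9.37 kg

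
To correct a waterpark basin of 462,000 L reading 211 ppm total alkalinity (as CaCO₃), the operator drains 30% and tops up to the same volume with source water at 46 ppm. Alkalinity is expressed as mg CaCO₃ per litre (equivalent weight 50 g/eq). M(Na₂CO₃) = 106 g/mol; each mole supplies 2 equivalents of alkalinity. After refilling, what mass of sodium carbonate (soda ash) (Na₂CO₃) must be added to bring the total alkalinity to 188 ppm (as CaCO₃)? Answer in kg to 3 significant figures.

13.0 kg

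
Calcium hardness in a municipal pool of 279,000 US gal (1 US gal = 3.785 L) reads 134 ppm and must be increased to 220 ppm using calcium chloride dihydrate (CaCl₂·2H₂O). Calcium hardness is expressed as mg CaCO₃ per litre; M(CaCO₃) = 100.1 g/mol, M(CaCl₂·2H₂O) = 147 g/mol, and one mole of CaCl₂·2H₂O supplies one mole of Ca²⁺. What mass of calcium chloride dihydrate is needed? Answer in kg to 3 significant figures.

133 kg

Volume: 279,000 US gal × 3.785 L/gal = 1,056,015 L.
Hardness to add: (220 − 134) = 86 mg/L as CaCO₃ × 1,056,015 L = 90,820 g as CaCO₃.
Moles of Ca²⁺ (1 mol Ca²⁺ ≡ 1 mol CaCO₃): 90,820 / 100.1 g/mol = 907.3 mol.
Mass of CaCl₂·2H₂O: 907.3 × 147 = 133,400 g.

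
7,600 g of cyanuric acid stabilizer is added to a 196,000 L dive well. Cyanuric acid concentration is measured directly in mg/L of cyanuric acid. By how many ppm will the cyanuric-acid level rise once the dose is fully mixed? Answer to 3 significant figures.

38.8 ppm

Rise: 7,600 g / 196,000 L × 1000 = 38.78 mg/L.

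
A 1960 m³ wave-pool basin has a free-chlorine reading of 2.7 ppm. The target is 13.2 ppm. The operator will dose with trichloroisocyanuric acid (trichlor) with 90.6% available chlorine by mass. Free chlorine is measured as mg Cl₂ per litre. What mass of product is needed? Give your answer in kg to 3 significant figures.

22.7 kg

Volume: 1960 m³ = 1,960,000 L.
Chlorine deficit: 13.2 − 2.7 = 10.5 ppm = 10.5 mg/L as Cl₂.
Cl₂ equivalent needed: 10.5 mg/L × 1,960,000 L = 20,580,000 mg = 20,580 g.
Product at 90.6% available chlorine: 20,580 / 0.906 = 22,720 g.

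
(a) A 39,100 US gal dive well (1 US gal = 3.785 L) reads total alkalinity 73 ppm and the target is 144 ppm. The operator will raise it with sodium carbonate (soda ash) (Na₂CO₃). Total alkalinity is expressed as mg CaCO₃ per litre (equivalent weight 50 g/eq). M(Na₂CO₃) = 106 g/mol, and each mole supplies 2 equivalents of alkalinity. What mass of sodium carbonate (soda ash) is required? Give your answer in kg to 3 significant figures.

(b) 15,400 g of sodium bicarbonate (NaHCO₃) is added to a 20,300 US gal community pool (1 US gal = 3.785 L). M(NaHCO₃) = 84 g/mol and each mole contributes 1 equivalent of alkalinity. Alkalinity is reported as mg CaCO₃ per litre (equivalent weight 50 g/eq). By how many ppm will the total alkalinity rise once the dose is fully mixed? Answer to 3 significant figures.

(a) Volume: 39,100 US gal × 3.785 L/gal = 147,994 L.
(a) Alkalinity to add: (144 − 73) = 71 mg/L as CaCO₃ × 147,994 L = 10,510 g as CaCO₃.
(a) Equivalents: 10,510 g ÷ 50 g/eq = 210.2 eq.
(a) Each mole of Na₂CO₃ supplies 2 eq, so 210.2 / 2 = 105.1 mol.
(a) Mass: 105.1 mol × 106 g/mol = 11,140 g.

(b) Volume: 20,300 US gal × 3.785 L/gal = 76,836 L.
(b) Moles of NaHCO₃: 15,400 g ÷ 84 g/mol = 183.3 mol → 183.3 eq of alkalinity.
(b) As CaCO₃: 183.3 eq × 50 g/eq = 9167 g.
(b) Rise: 9167 g / 76,836 L × 1000 = 119.3 mg/L.

(a) 11.1 kg; (b) 119 ppm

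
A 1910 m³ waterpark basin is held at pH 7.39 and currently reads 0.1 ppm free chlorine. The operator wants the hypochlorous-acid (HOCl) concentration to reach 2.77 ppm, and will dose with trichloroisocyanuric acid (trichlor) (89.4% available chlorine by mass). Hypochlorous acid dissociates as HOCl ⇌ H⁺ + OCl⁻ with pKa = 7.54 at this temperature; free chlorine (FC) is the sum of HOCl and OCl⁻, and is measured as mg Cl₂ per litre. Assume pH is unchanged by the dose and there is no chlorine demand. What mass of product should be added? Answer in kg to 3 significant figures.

Volume: 1910 m³ = 1,910,000 L.
[OCl⁻]/[HOCl] = 10^(pH − pKa) = 10^(7.39 − 7.54) = 0.7079; fraction as HOCl = 1/(1 + 0.7079) = 0.5855.
Free chlorine required for 2.77 ppm HOCl: 2.77 / 0.5855 = 4.731 ppm.
FC to add: 4.731 − 0.1 = 4.631 mg/L as Cl₂.
Cl₂ equivalent: 4.631 mg/L × 1,910,000 L = 8845 g.
Product at 89.4% available Cl: 8845 / 0.894 = 9894 g.

9.89 kg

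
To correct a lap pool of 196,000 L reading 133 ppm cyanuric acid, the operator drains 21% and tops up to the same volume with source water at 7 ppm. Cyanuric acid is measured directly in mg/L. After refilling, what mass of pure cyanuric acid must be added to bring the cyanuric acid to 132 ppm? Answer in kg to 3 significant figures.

After draining 21% and refilling: 133 × 0.79 + 7 × 0.21 = 106.54 ppm.
Deficit to target: 132 − 106.54 = 25.46 mg/L.
Mass: 25.46 mg/L × 196,000 L = 4990 g cyanuric acid.

4.99 kg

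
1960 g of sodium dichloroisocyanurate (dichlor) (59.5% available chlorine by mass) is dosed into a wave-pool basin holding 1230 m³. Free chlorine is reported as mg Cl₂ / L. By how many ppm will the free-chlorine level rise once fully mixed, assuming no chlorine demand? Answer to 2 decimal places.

0.95 ppm

Volume: 1230 m³ = 1,230,000 L.
Available chlorine delivered: 1960 g × 0.595 = 1166 g as Cl₂.
Concentration rise: 1166 g / 1,230,000 L = 0.9481 mg/L = 0.95 ppm.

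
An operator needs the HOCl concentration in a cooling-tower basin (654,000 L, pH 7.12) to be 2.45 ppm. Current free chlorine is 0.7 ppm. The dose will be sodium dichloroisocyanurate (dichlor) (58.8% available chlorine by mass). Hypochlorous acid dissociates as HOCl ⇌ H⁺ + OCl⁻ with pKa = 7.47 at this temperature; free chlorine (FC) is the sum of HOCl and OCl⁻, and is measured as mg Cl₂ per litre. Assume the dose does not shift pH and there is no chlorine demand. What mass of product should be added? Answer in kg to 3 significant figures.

3.16 kg

[OCl⁻]/[HOCl] = 10^(pH − pKa) = 10^(7.12 − 7.47) = 0.4467; fraction as HOCl = 1/(1 + 0.4467) = 0.6912.
Free chlorine required for 2.45 ppm HOCl: 2.45 / 0.6912 = 3.544 ppm.
FC to add: 3.544 − 0.7 = 2.844 mg/L as Cl₂.
Cl₂ equivalent: 2.844 mg/L × 654,000 L = 1860 g.
Product at 58.8% available Cl: 1860 / 0.588 = 3164 g.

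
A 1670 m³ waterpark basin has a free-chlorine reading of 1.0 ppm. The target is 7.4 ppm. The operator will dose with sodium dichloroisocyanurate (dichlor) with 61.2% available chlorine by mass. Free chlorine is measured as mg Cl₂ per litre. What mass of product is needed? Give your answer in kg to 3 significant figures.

17.5 kg

Volume: 1670 m³ = 1,670,000 L.
Chlorine deficit: 7.4 − 1.0 = 6.4 ppm = 6.4 mg/L as Cl₂.
Cl₂ equivalent needed: 6.4 mg/L × 1,670,000 L = 10,690,000 mg = 10,690 g.
Product at 61.2% available chlorine: 10,690 / 0.612 = 17,460 g.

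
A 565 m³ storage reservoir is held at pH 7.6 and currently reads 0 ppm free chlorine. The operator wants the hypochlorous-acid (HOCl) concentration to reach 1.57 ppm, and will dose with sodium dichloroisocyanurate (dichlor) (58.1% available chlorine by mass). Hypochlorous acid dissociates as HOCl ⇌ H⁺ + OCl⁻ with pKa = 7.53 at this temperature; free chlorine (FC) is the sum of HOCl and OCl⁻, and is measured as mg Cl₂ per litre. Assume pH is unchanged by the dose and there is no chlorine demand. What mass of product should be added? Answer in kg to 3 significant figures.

3.32 kg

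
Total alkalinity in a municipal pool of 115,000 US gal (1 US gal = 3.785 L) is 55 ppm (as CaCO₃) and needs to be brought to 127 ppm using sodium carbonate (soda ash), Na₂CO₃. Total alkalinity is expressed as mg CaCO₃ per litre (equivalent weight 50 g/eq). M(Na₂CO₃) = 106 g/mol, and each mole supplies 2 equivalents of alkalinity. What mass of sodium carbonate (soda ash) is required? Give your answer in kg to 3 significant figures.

33.2 kg

Volume: 115,000 US gal × 3.785 L/gal = 435,275 L.
Alkalinity to add: (127 − 55) = 72 mg/L as CaCO₃ × 435,275 L = 31,340 g as CaCO₃.
Equivalents: 31,340 g ÷ 50 g/eq = 626.8 eq.
Each mole of Na₂CO₃ supplies 2 eq, so 626.8 / 2 = 313.4 mol.
Mass: 313.4 mol × 106 g/mol = 33,220 g.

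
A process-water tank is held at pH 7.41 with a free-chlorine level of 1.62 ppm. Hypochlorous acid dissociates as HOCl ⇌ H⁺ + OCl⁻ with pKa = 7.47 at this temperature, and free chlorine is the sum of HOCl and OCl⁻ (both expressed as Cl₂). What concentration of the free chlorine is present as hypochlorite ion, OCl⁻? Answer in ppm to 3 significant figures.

[OCl⁻]/[HOCl] = 10^(pH − pKa) = 10^(7.41 − 7.47) = 10^-0.06 = 0.871.
Fraction as HOCl = 1 / (1 + 0.871) = 0.5345.
OCl⁻ = (1 − 0.5345) × 1.62 ppm = 0.7541 ppm.

0.754 ppm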